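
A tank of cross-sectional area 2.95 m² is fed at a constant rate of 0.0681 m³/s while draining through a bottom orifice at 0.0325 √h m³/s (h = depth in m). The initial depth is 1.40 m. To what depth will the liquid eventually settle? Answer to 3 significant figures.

4.39 m

Level balance: A dh/dt = 0.0681 − 0.0325 √h. Setting dh/dt = 0:
Q_in = 0.0325 √h_ss ⇒ √h_ss = 0.0681/0.0325 = 2.0954.
h_ss = 2.0954² = 4.3906 m. (Since h₀ = 1.40 m < h_ss, the level will rise toward this value.)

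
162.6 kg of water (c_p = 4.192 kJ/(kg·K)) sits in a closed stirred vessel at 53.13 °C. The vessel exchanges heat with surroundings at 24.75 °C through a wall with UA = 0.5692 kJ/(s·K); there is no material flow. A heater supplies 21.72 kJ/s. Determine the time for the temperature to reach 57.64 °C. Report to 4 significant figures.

Lumped-capacitance energy balance: M c_p dT/dt = UA(T_amb − T) + Q̇.
τ = M c_p/UA = 1197.50 s; T_ss = T_amb + Q̇/UA = 24.75 + 21.72/0.5692 = 62.9088 °C.
T(t) = T_ss + (T₀ − T_ss)e^(−t/τ); set T = 57.64:
t = −τ ln[(T − T_ss)/(T₀ − T_ss)] = −1197.50 · ln(0.538799) = 740.551 s.

740.6 s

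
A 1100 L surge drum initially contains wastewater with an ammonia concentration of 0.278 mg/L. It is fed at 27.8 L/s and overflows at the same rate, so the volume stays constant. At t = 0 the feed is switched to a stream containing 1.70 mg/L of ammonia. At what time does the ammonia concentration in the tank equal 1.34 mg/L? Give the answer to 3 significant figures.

54.4 s

Accumulation = in − out for the solute gives V dC/dt = Q(C_in − C), so τ = V/Q = 39.568 s.
C(t) = C_in + (C₀ − C_in) e^(−t/τ). Set C = 1.34 and solve for t:
e^(−t/τ) = (C − C_in)/(C₀ − C_in) = (1.34 − 1.70)/(0.278 − 1.70) = 0.25316
t = −τ ln(…) = 39.568 × 1.3737 = 54.356 s.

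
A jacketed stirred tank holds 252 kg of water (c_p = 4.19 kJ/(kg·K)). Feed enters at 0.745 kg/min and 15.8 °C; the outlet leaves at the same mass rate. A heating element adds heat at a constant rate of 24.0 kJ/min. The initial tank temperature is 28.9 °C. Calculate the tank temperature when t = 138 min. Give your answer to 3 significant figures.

First-law balance (no shaft work): M c_p dT/dt = ṁ c_p (T_in − T) + 24.0.
Rearrange: dT/dt = (T_ss − T)/τ with τ = M/ṁ = 338.26 min and T_ss = T_in + Q̇/(ṁ c_p) = 23.488 °C.
Solution: T(t) = T_ss + (T₀ − T_ss) e^(−t/τ).
T(138) = 23.488 + (5.4115)·e^(−138/338.26) = 23.488 + (5.4115)·0.66499 = 27.087 °C.

27.1 °C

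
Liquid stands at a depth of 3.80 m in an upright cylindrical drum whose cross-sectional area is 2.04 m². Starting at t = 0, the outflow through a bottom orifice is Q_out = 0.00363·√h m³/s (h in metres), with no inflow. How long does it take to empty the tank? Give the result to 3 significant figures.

Accumulation of liquid (constant cross-section A): A dh/dt = −0.00363 √h.
∫ h^(−1/2) dh = −(0.00363/A) ∫ dt, giving 2√h = 2√h₀ − (0.00363/A) t.
Set h = 0: 2√h₀ = (0.00363/A) t_empty ⇒ t_empty = 2A√h₀/0.00363.
t_empty = 2·2.04·√3.80/0.00363 = 4.0800·1.9494/0.00363 = 2191.0 s.

2190 s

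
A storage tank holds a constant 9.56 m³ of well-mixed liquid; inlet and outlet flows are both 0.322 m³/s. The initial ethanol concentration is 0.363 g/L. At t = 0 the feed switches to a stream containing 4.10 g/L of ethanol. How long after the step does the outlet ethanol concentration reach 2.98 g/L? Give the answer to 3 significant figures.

35.8 s

Species balance: V dC/dt = Q(C_in − C) ⇒ τ = V/Q = 29.689 s.
C(t) = C_in + (C₀ − C_in) e^(−t/τ). Set C = 2.98 and solve for t:
e^(−t/τ) = (C − C_in)/(C₀ − C_in) = (2.98 − 4.10)/(0.363 − 4.10) = 0.29971
t = −τ ln(…) = 29.689 × 1.2050 = 35.774 s.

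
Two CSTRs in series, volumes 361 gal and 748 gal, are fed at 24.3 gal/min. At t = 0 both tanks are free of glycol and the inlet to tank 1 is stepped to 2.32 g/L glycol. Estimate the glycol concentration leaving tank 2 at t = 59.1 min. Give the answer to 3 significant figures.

1.70 g/L

Species balance on tank i: dCᵢ/dt = (Cᵢ₋₁ − Cᵢ)/τᵢ with τᵢ = Vᵢ/Q.
τ₁ = 361/24.3 = 14.856 min; τ₂ = 748/24.3 = 30.782 min.
Tank 1: C₁ = C_in(1 − e^(−t/τ₁)). Tank 2 (τ₁ ≠ τ₂): C₂ = C_in[1 − (τ₁ e^(−t/τ₁) − τ₂ e^(−t/τ₂))/(τ₁ − τ₂)].
At t = 59.1: e^(−t/τ₁) = 0.018719, e^(−t/τ₂) = 0.14661.
C₂ = 2.32·[1 − (14.856·0.018719 − 30.782·0.14661)/(-15.926)] = 2.32·0.73409 = 1.7031 g/L.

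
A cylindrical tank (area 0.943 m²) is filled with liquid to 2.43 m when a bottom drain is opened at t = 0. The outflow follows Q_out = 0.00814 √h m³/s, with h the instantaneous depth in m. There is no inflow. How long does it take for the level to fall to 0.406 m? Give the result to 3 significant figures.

With no inflow, A dh/dt = −0.00814 √h.
Separate and integrate: 2(√h − √h₀) = −(0.00814/A) t.
t = 2A(√h₀ − √h)/0.00814 = 2·0.943·(√2.43 − √0.406)/0.00814
  = 1.8860 × (1.5588 − 0.63718) / 0.00814 = 213.55 s.

214 s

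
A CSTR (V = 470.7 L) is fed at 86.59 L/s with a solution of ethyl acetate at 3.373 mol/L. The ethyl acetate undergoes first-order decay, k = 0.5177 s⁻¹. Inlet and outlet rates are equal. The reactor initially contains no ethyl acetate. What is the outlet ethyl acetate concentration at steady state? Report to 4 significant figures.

0.8843 mol/L

Accumulation = in − out − consumed: V dC/dt = Q C_in − Q C − k V C.
Steady state (dC/dt = 0): C_ss = Q C_in/(Q + kV) = C_in/(1 + kV/Q).
C_ss = 86.59·3.373/(86.59 + 0.5177·470.7) = 292.068/330.271 = 0.884327 mol/L.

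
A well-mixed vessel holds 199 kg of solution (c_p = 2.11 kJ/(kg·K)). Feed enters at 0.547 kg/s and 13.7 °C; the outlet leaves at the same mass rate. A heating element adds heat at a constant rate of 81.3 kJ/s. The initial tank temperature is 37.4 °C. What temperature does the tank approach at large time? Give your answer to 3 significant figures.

M c_p dT/dt = ṁ c_p (T_in − T) + Q̇.
At steady state dT/dt = 0 ⇒ T_ss = T_in + Q̇/(ṁ c_p) = 13.7 + 81.3/(0.547·2.11) = 84.140 °C.

84.1 °C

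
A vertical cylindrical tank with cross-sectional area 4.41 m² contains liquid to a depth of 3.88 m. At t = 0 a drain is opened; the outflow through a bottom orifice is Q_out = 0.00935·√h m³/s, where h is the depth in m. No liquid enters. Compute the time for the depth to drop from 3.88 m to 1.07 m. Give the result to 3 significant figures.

Mass balance (ρ constant): A dh/dt = −0.00935 √h.
Separate and integrate: 2(√h − √h₀) = −(0.00935/A) t.
t = 2A(√h₀ − √h)/0.00935 = 2·4.41·(√3.88 − √1.07)/0.00935
  = 8.8200 × (1.9698 − 1.0344) / 0.00935 = 882.34 s.

882 s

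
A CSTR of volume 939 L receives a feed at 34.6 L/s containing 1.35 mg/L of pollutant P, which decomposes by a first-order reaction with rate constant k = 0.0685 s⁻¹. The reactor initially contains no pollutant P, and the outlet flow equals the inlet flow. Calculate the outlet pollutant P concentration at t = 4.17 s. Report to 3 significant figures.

0.168 mg/L

V dC/dt = Q(C_in − C) − k V C.
dC/dt = (Q/V) C_in − (Q/V + k) C; effective rate a = Q/V + k = 0.036848 + 0.0685 = 0.10535 s⁻¹.
C_ss = Q C_in/(Q + kV) = 0.47219 mg/L; C(t) = C_ss + (C₀ − C_ss) e^(−a t).
C(4.17) = 0.47219 + (-0.47219)·e^(−0.10535·4.17) = 0.47219 + (-0.47219)·0.64449 = 0.16787 mg/L.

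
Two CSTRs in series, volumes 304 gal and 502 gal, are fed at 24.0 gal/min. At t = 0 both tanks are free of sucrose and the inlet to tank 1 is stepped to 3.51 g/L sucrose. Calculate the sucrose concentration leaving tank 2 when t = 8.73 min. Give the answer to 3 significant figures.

Each tank obeys Vᵢ dCᵢ/dt = Q(Cᵢ₋₁ − Cᵢ), so τᵢ = Vᵢ/Q.
τ₁ = 304/24.0 = 12.667 min; τ₂ = 502/24.0 = 20.917 min.
Tank 1: C₁ = C_in(1 − e^(−t/τ₁)). Tank 2 (τ₁ ≠ τ₂): C₂ = C_in[1 − (τ₁ e^(−t/τ₁) − τ₂ e^(−t/τ₂))/(τ₁ − τ₂)].
At t = 8.73: e^(−t/τ₁) = 0.50197, e^(−t/τ₂) = 0.65878.
C₂ = 3.51·[1 − (12.667·0.50197 − 20.917·0.65878)/(-8.2500)] = 3.51·0.10047 = 0.35266 g/L.

0.353 g/L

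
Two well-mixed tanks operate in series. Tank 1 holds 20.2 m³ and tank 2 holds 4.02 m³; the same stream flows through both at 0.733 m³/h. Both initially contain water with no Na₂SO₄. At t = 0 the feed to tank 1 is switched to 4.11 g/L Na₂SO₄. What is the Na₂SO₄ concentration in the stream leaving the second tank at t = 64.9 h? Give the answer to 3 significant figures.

3.62 g/L

Time constants: τᵢ = Vᵢ/Q for each well-mixed tank.
τ₁ = 20.2/0.733 = 27.558 h; τ₂ = 4.02/0.733 = 5.4843 h.
Tank 1: C₁ = C_in(1 − e^(−t/τ₁)). Tank 2 (τ₁ ≠ τ₂): C₂ = C_in[1 − (τ₁ e^(−t/τ₁) − τ₂ e^(−t/τ₂))/(τ₁ − τ₂)].
At t = 64.9: e^(−t/τ₁) = 0.094890, e^(−t/τ₂) = 7.2555e-06.
C₂ = 4.11·[1 − (27.558·0.094890 − 5.4843·7.2555e-06)/(22.074)] = 4.11·0.88154 = 3.6231 g/L.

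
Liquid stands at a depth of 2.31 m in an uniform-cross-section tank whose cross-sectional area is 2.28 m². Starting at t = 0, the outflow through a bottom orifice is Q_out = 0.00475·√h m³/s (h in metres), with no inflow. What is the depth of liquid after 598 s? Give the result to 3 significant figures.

0.805 m

A dh/dt = −Q_out = −0.00475 √h.
This is separable: 2 d(√h)/dt = −0.00475/A, so √h = √h₀ − (0.00475/(2A)) t.
√h = √2.31 − 0.00475·598/(2·2.28) = 1.5199 − 0.62292 = 0.89695.
h = 0.89695² = 0.80452 m.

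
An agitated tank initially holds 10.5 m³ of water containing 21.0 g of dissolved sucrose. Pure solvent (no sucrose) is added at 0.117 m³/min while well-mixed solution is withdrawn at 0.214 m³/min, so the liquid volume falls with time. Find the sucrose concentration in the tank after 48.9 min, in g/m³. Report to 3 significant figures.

Let m(t) be the amount of sucrose. Volume: V(t) = V₀ + (Q_in − Q_out) t = 10.5 − 0.097000 t; V(48.9) = 5.7567 m³.
Species balance (pure solvent in): dm/dt = −Q_out · m/V(t).
Separate: dm/m = −Q_out dt/V(t) ⇒ ln(m/m₀) = −(Q_out/(Q_in−Q_out)) ln(V/V₀).
m = m₀ (V₀/V)^(Q_out/(Q_in−Q_out)) = 21.0 × (10.5/5.7567)^(-2.2062) = 5.5766 g.
C = m/V = 5.5766/5.7567 = 0.96872 g/m³.

0.969 g/m³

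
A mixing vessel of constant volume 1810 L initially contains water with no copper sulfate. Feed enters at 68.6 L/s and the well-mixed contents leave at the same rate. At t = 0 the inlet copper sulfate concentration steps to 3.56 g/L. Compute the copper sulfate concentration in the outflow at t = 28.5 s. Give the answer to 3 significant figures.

Species balance on the tank: V dC/dt = Q(C_in − C).
So dC/dt = (C_in − C)/τ with τ = V/Q = 1810/68.6 = 26.385 s.
Solution: C(t) = C_in + (C₀ − C_in) e^(−t/τ).
C(28.5) = 3.56 + (0 − 3.56)·e^(−28.5/26.385) = 3.56 + (-3.5600)·0.33954 = 2.3512 g/L.

2.35 g/L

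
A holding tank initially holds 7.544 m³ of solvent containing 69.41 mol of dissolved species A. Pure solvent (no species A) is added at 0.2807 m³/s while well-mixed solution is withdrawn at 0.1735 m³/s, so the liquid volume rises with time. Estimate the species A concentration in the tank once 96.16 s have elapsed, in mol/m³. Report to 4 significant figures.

0.9644 mol/m³

Total volume: dV/dt = Q_in − Q_out = 0.107200 m³/s, so V(t) = 7.544 + 0.107200 t and V(96.16) = 17.8524 m³.
Species balance (pure solvent in): dm/dt = −Q_out · m/V(t).
Separate: dm/m = −Q_out dt/V(t) ⇒ ln(m/m₀) = −(Q_out/(Q_in−Q_out)) ln(V/V₀).
m = m₀ (V₀/V)^(Q_out/(Q_in−Q_out)) = 69.41 × (7.544/17.8524)^(1.61847) = 17.2172 mol.
C = m/V = 17.2172/17.8524 = 0.964422 mol/m³.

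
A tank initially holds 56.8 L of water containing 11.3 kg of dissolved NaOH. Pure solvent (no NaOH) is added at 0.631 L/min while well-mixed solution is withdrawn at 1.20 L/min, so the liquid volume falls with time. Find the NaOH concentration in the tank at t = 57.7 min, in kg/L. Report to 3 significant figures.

Total volume: dV/dt = Q_in − Q_out = -0.56900 L/min, so V(t) = 56.8 − 0.56900 t and V(57.7) = 23.969 L.
No NaOH enters, so dm/dt = −Q_out · (m/V).
Separate: dm/m = −Q_out dt/V(t) ⇒ ln(m/m₀) = −(Q_out/(Q_in−Q_out)) ln(V/V₀).
m = m₀ (V₀/V)^(Q_out/(Q_in−Q_out)) = 11.3 × (56.8/23.969)^(-2.1090) = 1.8316 kg.
C = m/V = 1.8316/23.969 = 0.076418 kg/L.

0.0764 kg/L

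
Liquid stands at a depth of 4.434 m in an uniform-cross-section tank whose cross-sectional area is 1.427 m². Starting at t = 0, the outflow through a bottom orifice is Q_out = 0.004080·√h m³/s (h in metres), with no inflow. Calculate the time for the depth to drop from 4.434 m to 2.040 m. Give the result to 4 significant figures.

With no inflow, A dh/dt = −0.004080 √h.
Separate and integrate: 2(√h − √h₀) = −(0.004080/A) t.
t = 2A(√h₀ − √h)/0.004080 = 2·1.427·(√4.434 − √2.040)/0.004080
  = 2.85400 × (2.10571 − 1.42829) / 0.004080 = 473.863 s.

473.9 s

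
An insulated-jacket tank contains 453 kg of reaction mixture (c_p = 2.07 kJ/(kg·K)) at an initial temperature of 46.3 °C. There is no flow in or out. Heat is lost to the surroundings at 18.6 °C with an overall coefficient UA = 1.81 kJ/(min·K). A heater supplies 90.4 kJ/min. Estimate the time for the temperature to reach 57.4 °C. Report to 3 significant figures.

358 min

Lumped-capacitance energy balance: M c_p dT/dt = UA(T_amb − T) + Q̇.
τ = M c_p/UA = 518.07 min; T_ss = T_amb + Q̇/UA = 18.6 + 90.4/1.81 = 68.545 °C.
T(t) = T_ss + (T₀ − T_ss)e^(−t/τ); set T = 57.4:
t = −τ ln[(T − T_ss)/(T₀ − T_ss)] = −518.07 · ln(0.50101) = 358.06 min.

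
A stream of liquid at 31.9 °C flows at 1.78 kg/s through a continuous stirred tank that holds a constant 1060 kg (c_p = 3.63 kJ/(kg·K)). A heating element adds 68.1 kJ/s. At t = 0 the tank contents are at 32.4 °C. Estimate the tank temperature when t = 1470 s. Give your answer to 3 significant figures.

M c_p dT/dt = ṁ c_p (T_in − T) + Q̇.
τ = M/ṁ = 595.51 s; T_ss = T_in + Q̇/(ṁ c_p) = 31.9 + 68.1/(1.78·3.63) = 42.440 °C.
Integrating: T(t) = T_ss + (T₀ − T_ss) e^(−t/τ).
T(1470) = 42.440 + (-10.040)·e^(−1470/595.51) = 42.440 + (-10.040)·0.084713 = 41.589 °C.

41.6 °C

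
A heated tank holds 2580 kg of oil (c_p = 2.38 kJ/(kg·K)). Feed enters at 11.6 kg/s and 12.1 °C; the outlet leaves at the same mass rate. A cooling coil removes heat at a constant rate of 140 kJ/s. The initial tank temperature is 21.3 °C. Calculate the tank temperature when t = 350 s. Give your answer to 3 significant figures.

M c_p dT/dt = ṁ c_p (T_in − T) − Q̇.
Rearrange: dT/dt = (T_ss − T)/τ with τ = M/ṁ = 222.41 s and T_ss = T_in − Q̇/(ṁ c_p) = 7.0290 °C.
T approaches T_ss exponentially: T(t) = T_ss + (T₀ − T_ss) e^(−t/τ).
T(350) = 7.0290 + (14.271)·e^(−350/222.41) = 7.0290 + (14.271)·0.20729 = 9.9872 °C.

9.99 °C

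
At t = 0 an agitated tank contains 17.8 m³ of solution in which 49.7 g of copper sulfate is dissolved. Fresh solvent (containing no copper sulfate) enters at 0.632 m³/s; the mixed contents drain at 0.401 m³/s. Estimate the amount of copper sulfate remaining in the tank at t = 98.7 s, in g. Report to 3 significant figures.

11.9 g

Let m(t) be the amount of copper sulfate. Volume: V(t) = V₀ + (Q_in − Q_out) t = 17.8 + 0.23100 t; V(98.7) = 40.600 m³.
Solute balance: dm/dt = 0 − Q_out C = −Q_out m/V(t).
dm/m = −Q_out dt/(V₀ + 0.23100 t); integrating gives ln(m/m₀) = −(Q_out/(Q_in−Q_out)) ln(V/V₀).
m = m₀ (V₀/V)^(Q_out/(Q_in−Q_out)) = 49.7 × (17.8/40.600)^(1.7359) = 11.877 g.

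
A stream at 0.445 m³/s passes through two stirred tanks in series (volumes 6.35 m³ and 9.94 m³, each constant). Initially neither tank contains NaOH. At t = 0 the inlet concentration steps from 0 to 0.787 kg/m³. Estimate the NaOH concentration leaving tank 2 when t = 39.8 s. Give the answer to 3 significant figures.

Each tank obeys Vᵢ dCᵢ/dt = Q(Cᵢ₋₁ − Cᵢ), so τᵢ = Vᵢ/Q.
τ₁ = 6.35/0.445 = 14.270 s; τ₂ = 9.94/0.445 = 22.337 s.
Tank 1: C₁ = C_in(1 − e^(−t/τ₁)). Tank 2 (τ₁ ≠ τ₂): C₂ = C_in[1 − (τ₁ e^(−t/τ₁) − τ₂ e^(−t/τ₂))/(τ₁ − τ₂)].
At t = 39.8: e^(−t/τ₁) = 0.061474, e^(−t/τ₂) = 0.16834.
C₂ = 0.787·[1 − (14.270·0.061474 − 22.337·0.16834)/(-8.0674)] = 0.787·0.64265 = 0.50576 kg/m³.

0.506 kg/m³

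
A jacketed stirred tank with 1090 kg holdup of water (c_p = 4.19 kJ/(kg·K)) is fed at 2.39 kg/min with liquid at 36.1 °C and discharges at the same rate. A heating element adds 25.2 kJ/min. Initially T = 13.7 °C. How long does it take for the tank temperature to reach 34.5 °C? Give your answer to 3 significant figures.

M c_p dT/dt = ṁ c_p (T_in − T) + Q̇.
τ = M/ṁ = 456.07 min; T_ss = T_in + Q̇/(ṁ c_p) = 38.616 °C.
T(t) = T_ss + (T₀ − T_ss) e^(−t/τ). Set T = 34.5:
e^(−t/τ) = (34.5 − 38.616)/(13.7 − 38.616) = 0.16521
t = −456.07 · ln(0.16521) = 821.17 min.

821 min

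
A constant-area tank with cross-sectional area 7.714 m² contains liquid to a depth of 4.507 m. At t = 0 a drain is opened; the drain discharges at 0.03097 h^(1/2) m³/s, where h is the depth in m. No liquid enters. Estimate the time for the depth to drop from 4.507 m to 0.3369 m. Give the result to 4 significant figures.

768.4 s

With no inflow, A dh/dt = −0.03097 √h.
∫ h^(−1/2) dh = −(0.03097/A) ∫ dt, giving 2√h = 2√h₀ − (0.03097/A) t.
t = 2A(√h₀ − √h)/0.03097 = 2·7.714·(√4.507 − √0.3369)/0.03097
  = 15.4280 × (2.12297 − 0.580431) / 0.03097 = 768.430 s.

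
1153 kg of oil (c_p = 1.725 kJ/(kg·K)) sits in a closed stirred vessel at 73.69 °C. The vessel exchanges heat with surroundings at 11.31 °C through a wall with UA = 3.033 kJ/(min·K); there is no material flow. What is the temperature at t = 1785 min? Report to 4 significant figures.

First-law balance (no shaft work): M c_p dT/dt = −UA(T − T_amb).
dT/dt = (T_ss − T)/τ with T_ss = T_amb = 11.3100 °C, τ = M c_p/UA = 1153·1.725/3.033 = 655.762 min.
Solution: T(t) = T_ss + (T₀ − T_ss) e^(−t/τ).
T(1785) = 11.3100 + (62.3800)·0.0657414 = 15.4110 °C.

15.41 °C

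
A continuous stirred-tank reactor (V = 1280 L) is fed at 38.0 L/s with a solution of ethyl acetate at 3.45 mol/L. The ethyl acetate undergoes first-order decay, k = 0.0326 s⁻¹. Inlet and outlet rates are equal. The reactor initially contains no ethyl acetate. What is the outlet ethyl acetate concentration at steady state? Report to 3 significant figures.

1.64 mol/L

Accumulation = in − out − consumed: V dC/dt = Q C_in − Q C − k V C.
Steady state (dC/dt = 0): C_ss = Q C_in/(Q + kV) = C_in/(1 + kV/Q).
C_ss = 38.0·3.45/(38.0 + 0.0326·1280) = 131.10/79.728 = 1.6443 mol/L.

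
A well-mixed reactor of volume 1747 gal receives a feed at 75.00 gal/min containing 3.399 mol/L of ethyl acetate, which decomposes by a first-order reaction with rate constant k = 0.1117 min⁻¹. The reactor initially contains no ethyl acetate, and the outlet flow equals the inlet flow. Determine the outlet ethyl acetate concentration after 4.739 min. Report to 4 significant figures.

Accumulation = in − out − consumed: V dC/dt = Q C_in − Q C − k V C.
dC/dt = (Q/V) C_in − (Q/V + k) C; effective rate a = Q/V + k = 0.0429307 + 0.1117 = 0.154631 min⁻¹.
C_ss = Q C_in/(Q + kV) = 0.943678 mol/L; C(t) = C_ss + (C₀ − C_ss) e^(−a t).
C(4.739) = 0.943678 + (-0.943678)·e^(−0.154631·4.739) = 0.943678 + (-0.943678)·0.480564 = 0.490180 mol/L.

0.4902 mol/L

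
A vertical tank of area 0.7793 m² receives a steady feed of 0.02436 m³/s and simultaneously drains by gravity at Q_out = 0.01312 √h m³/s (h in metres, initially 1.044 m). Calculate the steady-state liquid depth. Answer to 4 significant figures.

3.447 m

A dh/dt = Q_in − 0.01312 √h. Steady state requires inflow = outflow:
Q_in = 0.01312 √h_ss ⇒ √h_ss = 0.02436/0.01312 = 1.85671.
h_ss = 1.85671² = 3.44736 m. (Since h₀ = 1.044 m < h_ss, the level will rise toward this value.)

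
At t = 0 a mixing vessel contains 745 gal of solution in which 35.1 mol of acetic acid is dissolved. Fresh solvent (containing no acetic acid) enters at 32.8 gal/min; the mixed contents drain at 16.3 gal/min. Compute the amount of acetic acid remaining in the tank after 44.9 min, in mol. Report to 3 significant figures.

17.7 mol

Total volume: dV/dt = Q_in − Q_out = 16.500 gal/min, so V(t) = 745 + 16.500 t and V(44.9) = 1485.8 gal.
No acetic acid enters, so dm/dt = −Q_out · (m/V).
Separate: dm/m = −Q_out dt/V(t) ⇒ ln(m/m₀) = −(Q_out/(Q_in−Q_out)) ln(V/V₀).
m = m₀ (V₀/V)^(Q_out/(Q_in−Q_out)) = 35.1 × (745/1485.8)^(0.98788) = 17.747 mol.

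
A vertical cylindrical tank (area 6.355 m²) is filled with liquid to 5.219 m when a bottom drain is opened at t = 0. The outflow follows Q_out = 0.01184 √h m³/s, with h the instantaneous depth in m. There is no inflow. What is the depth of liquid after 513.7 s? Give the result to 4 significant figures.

3.262 m

A dh/dt = −Q_out = −0.01184 √h.
Separate and integrate: 2(√h − √h₀) = −(0.01184/A) t.
√h = √5.219 − 0.01184·513.7/(2·6.355) = 2.28451 − 0.478537 = 1.80598.
h = 1.80598² = 3.26155 m.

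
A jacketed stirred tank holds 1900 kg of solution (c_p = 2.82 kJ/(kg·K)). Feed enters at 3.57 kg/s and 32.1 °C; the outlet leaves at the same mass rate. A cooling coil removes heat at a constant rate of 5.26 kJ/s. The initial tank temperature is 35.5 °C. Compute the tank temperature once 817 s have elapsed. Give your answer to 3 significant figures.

32.4 °C

M c_p dT/dt = ṁ c_p (T_in − T) − Q̇.
τ = M/ṁ = 532.21 s; T_ss = T_in − Q̇/(ṁ c_p) = 32.1 − 5.26/(3.57·2.82) = 31.578 °C.
Solution: T(t) = T_ss + (T₀ − T_ss) e^(−t/τ).
T(817) = 31.578 + (3.9225)·e^(−817/532.21) = 31.578 + (3.9225)·0.21543 = 32.423 °C.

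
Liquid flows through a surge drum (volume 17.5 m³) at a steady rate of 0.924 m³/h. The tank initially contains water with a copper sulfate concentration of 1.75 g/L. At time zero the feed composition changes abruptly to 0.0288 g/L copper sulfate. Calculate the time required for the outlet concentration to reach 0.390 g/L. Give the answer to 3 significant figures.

Species balance: V dC/dt = Q(C_in − C) ⇒ τ = V/Q = 18.939 h.
C(t) = C_in + (C₀ − C_in) e^(−t/τ). Set C = 0.390 and solve for t:
e^(−t/τ) = (C − C_in)/(C₀ − C_in) = (0.390 − 0.0288)/(1.75 − 0.0288) = 0.20985
t = −τ ln(…) = 18.939 × 1.5613 = 29.571 h.

29.6 h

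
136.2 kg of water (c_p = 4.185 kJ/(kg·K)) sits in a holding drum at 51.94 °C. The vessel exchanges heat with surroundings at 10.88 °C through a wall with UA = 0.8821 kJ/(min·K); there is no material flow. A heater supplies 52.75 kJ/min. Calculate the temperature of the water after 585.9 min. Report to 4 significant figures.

63.11 °C

Heat balance on the well-mixed liquid: M c_p dT/dt = −UA(T − T_amb) + Q̇.
dT/dt = (T_ss − T)/τ with T_ss = T_amb + Q̇/UA = 10.88 + 52.75/0.8821 = 70.6805 °C, τ = M c_p/UA = 136.2·4.185/0.8821 = 646.182 min.
This is linear first-order; T(t) = T_ss + (T₀ − T_ss) e^(−t/τ).
T(585.9) = 70.6805 + (-18.7405)·0.403850 = 63.1121 °C.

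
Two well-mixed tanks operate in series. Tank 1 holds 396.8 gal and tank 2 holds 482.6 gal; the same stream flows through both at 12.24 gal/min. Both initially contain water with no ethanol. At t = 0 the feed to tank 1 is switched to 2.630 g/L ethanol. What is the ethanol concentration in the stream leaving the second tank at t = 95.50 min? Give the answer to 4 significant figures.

Time constants: τᵢ = Vᵢ/Q for each well-mixed tank.
τ₁ = 396.8/12.24 = 32.4183 min; τ₂ = 482.6/12.24 = 39.4281 min.
Solving the cascade with C₁(0)=C₂(0)=0 gives C₂(t) = C_in[1 − (τ₁ e^(−t/τ₁) − τ₂ e^(−t/τ₂))/(τ₁ − τ₂)].
At t = 95.50: e^(−t/τ₁) = 0.0525565, e^(−t/τ₂) = 0.0887324.
C₂ = 2.630·[1 − (32.4183·0.0525565 − 39.4281·0.0887324)/(-7.00980)] = 2.630·0.743964 = 1.95663 g/L.

1.957 g/L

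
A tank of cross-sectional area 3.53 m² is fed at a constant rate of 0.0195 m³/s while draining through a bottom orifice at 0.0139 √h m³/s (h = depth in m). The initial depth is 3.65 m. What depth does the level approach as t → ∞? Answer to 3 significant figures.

1.97 m

Accumulation of liquid (constant cross-section A): A dh/dt = Q_in − 0.0139 √h. At steady state dh/dt = 0:
Q_in = 0.0139 √h_ss ⇒ √h_ss = 0.0195/0.0139 = 1.4029.
h_ss = 1.4029² = 1.9681 m. (Since h₀ = 3.65 m > h_ss, the level will fall toward this value.)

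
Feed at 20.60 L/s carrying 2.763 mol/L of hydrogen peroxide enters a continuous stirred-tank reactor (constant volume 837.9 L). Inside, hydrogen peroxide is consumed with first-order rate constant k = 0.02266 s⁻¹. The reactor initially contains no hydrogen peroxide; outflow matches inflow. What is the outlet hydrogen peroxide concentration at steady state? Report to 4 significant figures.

V dC/dt = Q(C_in − C) − k V C.
At steady state: 0 = Q C_in − (Q + kV) C_ss, so C_ss = Q C_in/(Q + kV).
C_ss = 20.60·2.763/(20.60 + 0.02266·837.9) = 56.9178/39.5868 = 1.43780 mol/L.

1.438 mol/L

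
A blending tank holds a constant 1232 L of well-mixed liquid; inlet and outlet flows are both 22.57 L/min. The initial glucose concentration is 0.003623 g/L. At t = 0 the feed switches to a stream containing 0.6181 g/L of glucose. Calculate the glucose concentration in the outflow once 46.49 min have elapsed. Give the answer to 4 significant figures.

Species balance on the tank: V dC/dt = Q(C_in − C).
So dC/dt = (C_in − C)/τ with τ = V/Q = 1232/22.57 = 54.5857 min.
C approaches C_in exponentially: C(t) = C_in + (C₀ − C_in) e^(−t/τ).
C(46.49) = 0.6181 + (0.003623 − 0.6181)·e^(−46.49/54.5857) = 0.6181 + (-0.614477)·0.426694 = 0.355906 g/L.

0.3559 g/L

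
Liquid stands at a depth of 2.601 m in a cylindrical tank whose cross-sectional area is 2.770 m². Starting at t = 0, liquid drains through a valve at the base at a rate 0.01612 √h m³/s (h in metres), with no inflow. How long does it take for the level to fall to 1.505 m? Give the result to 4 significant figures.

132.6 s

With no inflow, A dh/dt = −0.01612 √h.
∫ h^(−1/2) dh = −(0.01612/A) ∫ dt, giving 2√h = 2√h₀ − (0.01612/A) t.
t = 2A(√h₀ − √h)/0.01612 = 2·2.770·(√2.601 − √1.505)/0.01612
  = 5.54000 × (1.61276 − 1.22678) / 0.01612 = 132.650 s.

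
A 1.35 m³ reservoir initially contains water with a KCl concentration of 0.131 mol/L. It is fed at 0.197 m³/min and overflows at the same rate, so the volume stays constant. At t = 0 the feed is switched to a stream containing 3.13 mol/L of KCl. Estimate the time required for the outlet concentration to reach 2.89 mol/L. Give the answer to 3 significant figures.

Mass balance on the solute (V constant): V dC/dt = Q(C_in − C), so τ = V/Q = 6.8528 min.
C(t) = C_in + (C₀ − C_in) e^(−t/τ). Set C = 2.89 and solve for t:
e^(−t/τ) = (C − C_in)/(C₀ − C_in) = (2.89 − 3.13)/(0.131 − 3.13) = 0.080027
t = −τ ln(…) = 6.8528 × 2.5254 = 17.306 min.

17.3 min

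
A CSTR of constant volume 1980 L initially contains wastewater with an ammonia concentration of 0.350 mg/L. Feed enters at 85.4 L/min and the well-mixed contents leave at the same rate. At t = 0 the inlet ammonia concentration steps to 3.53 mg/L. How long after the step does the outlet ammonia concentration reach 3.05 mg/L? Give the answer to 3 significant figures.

Species balance on the tank: V dC/dt = Q(C_in − C), so τ = V/Q = 23.185 min.
C(t) = C_in + (C₀ − C_in) e^(−t/τ). Set C = 3.05 and solve for t:
e^(−t/τ) = (C − C_in)/(C₀ − C_in) = (3.05 − 3.53)/(0.350 − 3.53) = 0.15094
t = −τ ln(…) = 23.185 × 1.8909 = 43.839 min.

43.8 min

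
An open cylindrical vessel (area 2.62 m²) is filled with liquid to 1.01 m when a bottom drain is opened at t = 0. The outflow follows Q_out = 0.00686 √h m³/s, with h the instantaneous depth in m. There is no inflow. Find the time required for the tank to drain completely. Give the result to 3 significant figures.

768 s

A dh/dt = −Q_out = −0.00686 √h.
∫ h^(−1/2) dh = −(0.00686/A) ∫ dt, giving 2√h = 2√h₀ − (0.00686/A) t.
Tank is empty when √h = 0: t_empty = 2A√h₀/0.00686.
t_empty = 2·2.62·√1.01/0.00686 = 5.2400·1.0050/0.00686 = 767.66 s.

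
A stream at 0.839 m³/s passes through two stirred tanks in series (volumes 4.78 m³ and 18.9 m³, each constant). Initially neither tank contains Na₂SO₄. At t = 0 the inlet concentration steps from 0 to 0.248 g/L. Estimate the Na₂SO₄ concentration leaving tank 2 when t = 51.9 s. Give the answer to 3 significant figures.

0.215 g/L

Species balance on tank i: dCᵢ/dt = (Cᵢ₋₁ − Cᵢ)/τᵢ with τᵢ = Vᵢ/Q.
τ₁ = 4.78/0.839 = 5.6973 s; τ₂ = 18.9/0.839 = 22.527 s.
Solving the cascade with C₁(0)=C₂(0)=0 gives C₂(t) = C_in[1 − (τ₁ e^(−t/τ₁) − τ₂ e^(−t/τ₂))/(τ₁ − τ₂)].
At t = 51.9: e^(−t/τ₁) = 0.00011059, e^(−t/τ₂) = 0.099867.
C₂ = 0.248·[1 − (5.6973·0.00011059 − 22.527·0.099867)/(-16.830)] = 0.248·0.86636 = 0.21486 g/L.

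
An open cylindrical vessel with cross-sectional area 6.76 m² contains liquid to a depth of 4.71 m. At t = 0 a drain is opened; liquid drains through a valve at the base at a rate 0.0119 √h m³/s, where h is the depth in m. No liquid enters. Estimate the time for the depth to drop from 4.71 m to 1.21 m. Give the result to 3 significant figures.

1220 s

Unsteady balance on liquid volume: A dh/dt = −0.0119 √h.
∫ h^(−1/2) dh = −(0.0119/A) ∫ dt, giving 2√h = 2√h₀ − (0.0119/A) t.
t = 2A(√h₀ − √h)/0.0119 = 2·6.76·(√4.71 − √1.21)/0.0119
  = 13.520 × (2.1703 − 1.1000) / 0.0119 = 1216.0 s.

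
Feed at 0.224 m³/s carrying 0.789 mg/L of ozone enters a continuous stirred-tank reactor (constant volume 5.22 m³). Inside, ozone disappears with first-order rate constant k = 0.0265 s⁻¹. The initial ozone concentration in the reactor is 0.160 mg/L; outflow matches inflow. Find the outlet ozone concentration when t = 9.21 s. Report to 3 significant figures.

V dC/dt = Q(C_in − C) − k V C.
dC/dt = (Q/V) C_in − (Q/V + k) C; effective rate a = Q/V + k = 0.042912 + 0.0265 = 0.069412 s⁻¹.
C_ss = Q C_in/(Q + kV) = 0.48778 mg/L; C(t) = C_ss + (C₀ − C_ss) e^(−a t).
C(9.21) = 0.48778 + (-0.32778)·e^(−0.069412·9.21) = 0.48778 + (-0.32778)·0.52767 = 0.31482 mg/L.

0.315 mg/L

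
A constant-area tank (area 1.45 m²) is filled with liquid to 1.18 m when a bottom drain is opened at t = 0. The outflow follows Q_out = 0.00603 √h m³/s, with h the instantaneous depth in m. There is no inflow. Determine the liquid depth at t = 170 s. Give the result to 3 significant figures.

0.537 m

A dh/dt = −Q_out = −0.00603 √h.
∫ h^(−1/2) dh = −(0.00603/A) ∫ dt, giving 2√h = 2√h₀ − (0.00603/A) t.
√h = √1.18 − 0.00603·170/(2·1.45) = 1.0863 − 0.35348 = 0.73280.
h = 0.73280² = 0.53699 m.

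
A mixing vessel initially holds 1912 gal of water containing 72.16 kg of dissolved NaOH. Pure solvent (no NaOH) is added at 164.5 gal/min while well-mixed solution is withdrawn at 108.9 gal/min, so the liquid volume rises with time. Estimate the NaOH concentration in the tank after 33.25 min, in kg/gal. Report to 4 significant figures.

0.005101 kg/gal

Let m(t) be the amount of NaOH. Volume: V(t) = V₀ + (Q_in − Q_out) t = 1912 + 55.6000 t; V(33.25) = 3760.70 gal.
No NaOH enters, so dm/dt = −Q_out · (m/V).
dm/m = −Q_out dt/(V₀ + 55.6000 t); integrating gives ln(m/m₀) = −(Q_out/(Q_in−Q_out)) ln(V/V₀).
m = m₀ (V₀/V)^(Q_out/(Q_in−Q_out)) = 72.16 × (1912/3760.70)^(1.95863) = 19.1817 kg.
C = m/V = 19.1817/3760.70 = 0.00510057 kg/gal.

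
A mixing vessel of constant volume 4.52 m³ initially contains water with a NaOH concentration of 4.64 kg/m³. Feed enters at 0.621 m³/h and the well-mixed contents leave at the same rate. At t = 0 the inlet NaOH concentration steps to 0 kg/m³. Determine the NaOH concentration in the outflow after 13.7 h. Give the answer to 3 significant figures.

0.706 kg/m³

Unsteady species balance (constant V, well mixed): V dC/dt = Q(C_in − C).
Rewrite as dC/dt + C/τ = C_in/τ, τ = V/Q = 7.2786 h.
Integrating: C(t) = C_in + (C₀ − C_in) e^(−t/τ).
C(13.7) = 0 + (4.64 − 0)·e^(−13.7/7.2786) = 0 + (4.6400)·0.15225 = 0.70644 kg/m³.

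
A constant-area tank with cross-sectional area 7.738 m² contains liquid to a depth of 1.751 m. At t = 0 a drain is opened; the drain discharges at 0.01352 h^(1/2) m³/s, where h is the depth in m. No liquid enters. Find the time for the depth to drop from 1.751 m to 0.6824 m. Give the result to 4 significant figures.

569.1 s

With no inflow, A dh/dt = −0.01352 √h.
Separate and integrate: 2(√h − √h₀) = −(0.01352/A) t.
t = 2A(√h₀ − √h)/0.01352 = 2·7.738·(√1.751 − √0.6824)/0.01352
  = 15.4760 × (1.32325 − 0.826075) / 0.01352 = 569.108 s.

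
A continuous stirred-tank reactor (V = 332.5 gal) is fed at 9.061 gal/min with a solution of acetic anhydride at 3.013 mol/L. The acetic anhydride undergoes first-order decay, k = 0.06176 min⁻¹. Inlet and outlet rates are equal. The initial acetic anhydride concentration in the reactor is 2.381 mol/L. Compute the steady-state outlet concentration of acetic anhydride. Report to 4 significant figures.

0.9224 mol/L

V dC/dt = Q(C_in − C) − k V C.
At steady state: 0 = Q C_in − (Q + kV) C_ss, so C_ss = Q C_in/(Q + kV).
C_ss = 9.061·3.013/(9.061 + 0.06176·332.5) = 27.3008/29.5962 = 0.922443 mol/L.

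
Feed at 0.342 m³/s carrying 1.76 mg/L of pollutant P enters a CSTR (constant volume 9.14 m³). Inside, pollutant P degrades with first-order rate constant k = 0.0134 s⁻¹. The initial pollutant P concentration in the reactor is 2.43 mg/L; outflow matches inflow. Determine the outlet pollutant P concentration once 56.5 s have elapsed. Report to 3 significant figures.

Accumulation = in − out − consumed: V dC/dt = Q C_in − Q C − k V C.
dC/dt = (Q/V) C_in − (Q/V + k) C; effective rate a = Q/V + k = 0.037418 + 0.0134 = 0.050818 s⁻¹.
C_ss = Q C_in/(Q + kV) = 1.2959 mg/L; C(t) = C_ss + (C₀ − C_ss) e^(−a t).
C(56.5) = 1.2959 + (1.1341)·e^(−0.050818·56.5) = 1.2959 + (1.1341)·0.056630 = 1.3601 mg/L.

1.36 mg/L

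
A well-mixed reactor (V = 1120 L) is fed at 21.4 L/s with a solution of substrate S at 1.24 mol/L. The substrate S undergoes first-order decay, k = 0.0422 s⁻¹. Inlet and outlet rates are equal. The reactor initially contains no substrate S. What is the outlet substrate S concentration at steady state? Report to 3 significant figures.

Species balance: V dC/dt = Q C_in − Q C − k V C.
At steady state: 0 = Q C_in − (Q + kV) C_ss, so C_ss = Q C_in/(Q + kV).
C_ss = 21.4·1.24/(21.4 + 0.0422·1120) = 26.536/68.664 = 0.38646 mol/L.

0.386 mol/L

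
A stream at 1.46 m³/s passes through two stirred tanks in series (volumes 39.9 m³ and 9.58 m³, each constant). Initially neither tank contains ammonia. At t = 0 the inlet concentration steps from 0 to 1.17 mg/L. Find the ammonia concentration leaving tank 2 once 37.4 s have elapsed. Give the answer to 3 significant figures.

Time constants: τᵢ = Vᵢ/Q for each well-mixed tank.
τ₁ = 39.9/1.46 = 27.329 s; τ₂ = 9.58/1.46 = 6.5616 s.
Solving the cascade with C₁(0)=C₂(0)=0 gives C₂(t) = C_in[1 − (τ₁ e^(−t/τ₁) − τ₂ e^(−t/τ₂))/(τ₁ − τ₂)].
At t = 37.4: e^(−t/τ₁) = 0.25448, e^(−t/τ₂) = 0.0033467.
C₂ = 1.17·[1 − (27.329·0.25448 − 6.5616·0.0033467)/(20.767)] = 1.17·0.66617 = 0.77942 mg/L.

0.779 mg/L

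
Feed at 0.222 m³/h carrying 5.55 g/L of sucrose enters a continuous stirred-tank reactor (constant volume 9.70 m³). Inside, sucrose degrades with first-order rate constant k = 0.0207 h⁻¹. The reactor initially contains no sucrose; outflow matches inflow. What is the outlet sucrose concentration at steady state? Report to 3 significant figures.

2.91 g/L

V dC/dt = Q(C_in − C) − k V C.
Steady state (dC/dt = 0): C_ss = Q C_in/(Q + kV) = C_in/(1 + kV/Q).
C_ss = 0.222·5.55/(0.222 + 0.0207·9.70) = 1.2321/0.42279 = 2.9142 g/L.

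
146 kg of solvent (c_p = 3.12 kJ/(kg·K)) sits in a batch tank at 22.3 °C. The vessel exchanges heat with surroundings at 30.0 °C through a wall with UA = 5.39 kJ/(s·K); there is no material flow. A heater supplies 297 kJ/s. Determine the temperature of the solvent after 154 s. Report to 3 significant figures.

Energy balance: M c_p dT/dt = −UA(T − T_amb) + Q̇.
dT/dt = (T_ss − T)/τ with T_ss = T_amb + Q̇/UA = 30.0 + 297/5.39 = 85.102 °C, τ = M c_p/UA = 146·3.12/5.39 = 84.512 s.
Integrating: T(t) = T_ss + (T₀ − T_ss) e^(−t/τ).
T(154) = 85.102 + (-62.802)·0.16167 = 74.949 °C.

74.9 °C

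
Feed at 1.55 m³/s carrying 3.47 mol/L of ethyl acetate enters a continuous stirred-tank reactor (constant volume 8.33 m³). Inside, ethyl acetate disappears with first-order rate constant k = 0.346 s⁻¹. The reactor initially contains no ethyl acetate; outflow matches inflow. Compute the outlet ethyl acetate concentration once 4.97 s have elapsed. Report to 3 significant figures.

1.13 mol/L

Accumulation = in − out − consumed: V dC/dt = Q C_in − Q C − k V C.
dC/dt = (Q/V) C_in − (Q/V + k) C; effective rate a = Q/V + k = 0.18607 + 0.346 = 0.53207 s⁻¹.
C_ss = Q C_in/(Q + kV) = 1.2135 mol/L; C(t) = C_ss + (C₀ − C_ss) e^(−a t).
C(4.97) = 1.2135 + (-1.2135)·e^(−0.53207·4.97) = 1.2135 + (-1.2135)·0.071047 = 1.1273 mol/L.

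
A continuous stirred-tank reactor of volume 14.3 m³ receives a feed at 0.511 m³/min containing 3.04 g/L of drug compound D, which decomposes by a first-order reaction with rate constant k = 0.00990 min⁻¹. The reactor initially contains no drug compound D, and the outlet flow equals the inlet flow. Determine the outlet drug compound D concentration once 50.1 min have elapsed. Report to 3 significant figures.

2.14 g/L

Species balance: V dC/dt = Q C_in − Q C − k V C.
This is linear with rate a = Q/V + k = 0.045634 min⁻¹.
C_ss = Q C_in/(Q + kV) = 2.3805 g/L; C(t) = C_ss + (C₀ − C_ss) e^(−a t).
C(50.1) = 2.3805 + (-2.3805)·e^(−0.045634·50.1) = 2.3805 + (-2.3805)·0.10164 = 2.1385 g/L.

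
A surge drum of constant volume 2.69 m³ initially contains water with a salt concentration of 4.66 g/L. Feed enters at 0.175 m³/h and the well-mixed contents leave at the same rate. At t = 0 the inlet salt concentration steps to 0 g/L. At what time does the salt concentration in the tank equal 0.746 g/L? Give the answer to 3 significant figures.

Species balance on the tank: V dC/dt = Q(C_in − C), so τ = V/Q = 15.371 h.
C(t) = C_in + (C₀ − C_in) e^(−t/τ). Set C = 0.746 and solve for t:
e^(−t/τ) = (C − C_in)/(C₀ − C_in) = (0.746 − 0)/(4.66 − 0) = 0.16009
t = −τ ln(…) = 15.371 × 1.8320 = 28.161 h.

28.2 h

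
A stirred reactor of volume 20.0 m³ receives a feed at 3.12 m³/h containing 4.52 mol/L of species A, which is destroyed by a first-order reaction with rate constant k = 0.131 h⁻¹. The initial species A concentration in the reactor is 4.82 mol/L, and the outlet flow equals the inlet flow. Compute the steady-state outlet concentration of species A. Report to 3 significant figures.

Species balance: V dC/dt = Q C_in − Q C − k V C.
Steady state (dC/dt = 0): C_ss = Q C_in/(Q + kV) = C_in/(1 + kV/Q).
C_ss = 3.12·4.52/(3.12 + 0.131·20.0) = 14.102/5.7400 = 2.4569 mol/L.

2.46 mol/L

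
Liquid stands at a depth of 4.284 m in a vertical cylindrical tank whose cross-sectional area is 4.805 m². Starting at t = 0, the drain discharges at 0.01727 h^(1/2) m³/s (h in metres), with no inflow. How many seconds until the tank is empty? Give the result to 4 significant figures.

1152 s

Accumulation of liquid (constant cross-section A): A dh/dt = −0.01727 √h.
∫ h^(−1/2) dh = −(0.01727/A) ∫ dt, giving 2√h = 2√h₀ − (0.01727/A) t.
Tank is empty when √h = 0: t_empty = 2A√h₀/0.01727.
t_empty = 2·4.805·√4.284/0.01727 = 9.61000·2.06978/0.01727 = 1151.74 s.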